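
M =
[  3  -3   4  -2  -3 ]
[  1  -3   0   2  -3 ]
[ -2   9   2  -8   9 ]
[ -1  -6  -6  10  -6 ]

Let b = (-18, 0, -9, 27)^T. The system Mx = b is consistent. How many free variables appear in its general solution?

3

Row reduce the augmented matrix [M | b].
R2 ← R2 − (1/3)·R1: [0, -2, -4/3, 8/3, -2, 6]
R3 ← R3 + (2/3)·R1: [0, 7, 14/3, -28/3, 7, -21]
R4 ← R4 + (1/3)·R1: [0, -7, -14/3, 28/3, -7, 21]
R3 ← R3 + (7/2)·R2: [0, 0, 0, 0, 0, 0]
R4 ← R4 − (7/2)·R2: [0, 0, 0, 0, 0, 0]
The echelon form has 2 nonzero rows, and every pivot lies in the first 5 columns, so rank(M) = rank([M|b]) = 2.
The system is consistent.
Free variables = (unknowns) − (rank) = 5 − 2 = 3.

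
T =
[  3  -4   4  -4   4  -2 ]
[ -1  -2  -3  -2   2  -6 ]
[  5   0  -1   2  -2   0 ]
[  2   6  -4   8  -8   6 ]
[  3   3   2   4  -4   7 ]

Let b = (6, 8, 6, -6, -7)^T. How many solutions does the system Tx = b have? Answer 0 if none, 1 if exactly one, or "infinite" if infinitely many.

Row reduce the augmented matrix [T | b].
R2 ← R2 + (1/3)·R1: [0, -10/3, -5/3, -10/3, 10/3, -20/3, 10]
R3 ← R3 − (5/3)·R1: [0, 20/3, -23/3, 26/3, -26/3, 10/3, -4]
R4 ← R4 − (2/3)·R1: [0, 26/3, -20/3, 32/3, -32/3, 22/3, -10]
R5 ← R5 − R1: [0, 7, -2, 8, -8, 9, -13]
R3 ← R3 + (2)·R2: [0, 0, -11, 2, -2, -10, 16]
R4 ← R4 + (13/5)·R2: [0, 0, -11, 2, -2, -10, 16]
R5 ← R5 + (21/10)·R2: [0, 0, -11/2, 1, -1, -5, 8]
R4 ← R4 − R3: [0, 0, 0, 0, 0, 0, 0]
R5 ← R5 − (1/2)·R3: [0, 0, 0, 0, 0, 0, 0]
The echelon form has 3 nonzero rows, and every pivot lies in the first 6 columns, so rank(T) = rank([T|b]) = 3.
The system is consistent.
rank = 3 < 6 unknowns, so there are infinitely many solutions.

infinite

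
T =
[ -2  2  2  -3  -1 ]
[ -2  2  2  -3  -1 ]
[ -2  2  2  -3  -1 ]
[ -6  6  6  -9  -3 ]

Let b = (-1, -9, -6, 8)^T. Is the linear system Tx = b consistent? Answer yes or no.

no

Row reduce the augmented matrix [T | b].
R2 ← R2 − R1: [0, 0, 0, 0, 0, -8]
R3 ← R3 − R1: [0, 0, 0, 0, 0, -5]
R4 ← R4 − (3)·R1: [0, 0, 0, 0, 0, 11]
R3 ← R3 − (5/8)·R2: [0, 0, 0, 0, 0, 0]
R4 ← R4 + (11/8)·R2: [0, 0, 0, 0, 0, 0]
The echelon form has 2 nonzero rows; the last pivot sits in the augmented column, so rank(T) = 1 but rank([T|b]) = 2.
Since the ranks differ, the system is inconsistent.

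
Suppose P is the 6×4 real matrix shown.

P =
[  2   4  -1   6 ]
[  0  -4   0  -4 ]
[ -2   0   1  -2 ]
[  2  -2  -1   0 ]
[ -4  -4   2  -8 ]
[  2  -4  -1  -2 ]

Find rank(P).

2

Row reduce to echelon form.
R3 ← R3 + R1: [0, 4, 0, 4]
R4 ← R4 − R1: [0, -6, 0, -6]
R5 ← R5 + (2)·R1: [0, 4, 0, 4]
R6 ← R6 − R1: [0, -8, 0, -8]
R3 ← R3 + R2: [0, 0, 0, 0]
R4 ← R4 − (3/2)·R2: [0, 0, 0, 0]
R5 ← R5 + R2: [0, 0, 0, 0]
R6 ← R6 − (2)·R2: [0, 0, 0, 0]
Echelon form has 2 nonzero rows, so rank(P) = 2.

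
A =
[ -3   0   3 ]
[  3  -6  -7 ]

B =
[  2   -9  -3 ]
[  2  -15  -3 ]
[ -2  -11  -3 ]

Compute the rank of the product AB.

2

First compute AB:
[[-12,  -6,   0],
 [  8, 140,  30]]
Now row reduce the product.
R2 ← R2 + (2/3)·R1: [0, 136, 30]
2 nonzero rows, so rank(AB) = 2.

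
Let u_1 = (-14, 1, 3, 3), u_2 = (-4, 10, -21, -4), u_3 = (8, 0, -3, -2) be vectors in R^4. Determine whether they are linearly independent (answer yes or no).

no

Form the matrix with these vectors as rows and row reduce.
R2 ← R2 − (2/7)·R1: [0, 68/7, -153/7, -34/7]
R3 ← R3 + (4/7)·R1: [0, 4/7, -9/7, -2/7]
R3 ← R3 − (1/17)·R2: [0, 0, 0, 0]
2 nonzero rows, so the 3 vectors span a space of dimension 2.
Since 2 < 3, the vectors are linearly dependent.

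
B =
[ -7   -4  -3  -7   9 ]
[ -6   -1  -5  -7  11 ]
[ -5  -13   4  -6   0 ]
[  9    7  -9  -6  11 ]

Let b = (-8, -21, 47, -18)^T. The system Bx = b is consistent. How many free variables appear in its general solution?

2

Row reduce the augmented matrix [B | b].
R2 ← R2 − (6/7)·R1: [0, 17/7, -17/7, -1, 23/7, -99/7]
R3 ← R3 − (5/7)·R1: [0, -71/7, 43/7, -1, -45/7, 369/7]
R4 ← R4 + (9/7)·R1: [0, 13/7, -90/7, -15, 158/7, -198/7]
R3 ← R3 + (71/17)·R2: [0, 0, -4, -88/17, 124/17, -108/17]
R4 ← R4 − (13/17)·R2: [0, 0, -11, -242/17, 341/17, -297/17]
R4 ← R4 − (11/4)·R3: [0, 0, 0, 0, 0, 0]
The echelon form has 3 nonzero rows, and every pivot lies in the first 5 columns, so rank(B) = rank([B|b]) = 3.
The system is consistent.
Free variables = (unknowns) − (rank) = 5 − 3 = 2.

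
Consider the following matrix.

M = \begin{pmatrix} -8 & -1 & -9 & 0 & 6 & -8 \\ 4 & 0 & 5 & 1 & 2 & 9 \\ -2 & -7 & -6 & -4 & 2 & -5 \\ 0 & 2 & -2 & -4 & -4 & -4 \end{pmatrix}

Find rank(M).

4

Row reduce to echelon form.
R2 ← R2 + (1/2)·R1: [0, -1/2, 1/2, 1, 5, 5]
R3 ← R3 − (1/4)·R1: [0, -27/4, -15/4, -4, 1/2, -3]
R3 ← R3 − (27/2)·R2: [0, 0, -21/2, -35/2, -67, -141/2]
R4 ← R4 + (4)·R2: [0, 0, 0, 0, 16, 16]
Echelon form has 4 nonzero rows, so rank(M) = 4.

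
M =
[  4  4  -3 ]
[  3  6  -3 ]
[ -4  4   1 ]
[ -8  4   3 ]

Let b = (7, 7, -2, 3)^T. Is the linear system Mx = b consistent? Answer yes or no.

Row reduce the augmented matrix [M | b].
R2 ← R2 − (3/4)·R1: [0, 3, -3/4, 7/4]
R3 ← R3 + R1: [0, 8, -2, 5]
R4 ← R4 + (2)·R1: [0, 12, -3, 17]
R3 ← R3 − (8/3)·R2: [0, 0, 0, 1/3]
R4 ← R4 − (4)·R2: [0, 0, 0, 10]
R4 ← R4 − (30)·R3: [0, 0, 0, 0]
The echelon form has 3 nonzero rows; the last pivot sits in the augmented column, so rank(M) = 2 but rank([M|b]) = 3.
Since the ranks differ, the system is inconsistent.

no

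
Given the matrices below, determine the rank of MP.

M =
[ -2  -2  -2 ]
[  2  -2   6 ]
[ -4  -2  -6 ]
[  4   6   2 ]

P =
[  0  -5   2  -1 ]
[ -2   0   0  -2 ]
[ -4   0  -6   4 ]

First compute MP:
[[ 12,  10,   8,  -2],
 [-20, -10, -32,  26],
 [ 28,  20,  28, -16],
 [-20, -20,  -4,  -8]]
Now row reduce the product.
R2 ← R2 + (5/3)·R1: [0, 20/3, -56/3, 68/3]
R3 ← R3 − (7/3)·R1: [0, -10/3, 28/3, -34/3]
R4 ← R4 + (5/3)·R1: [0, -10/3, 28/3, -34/3]
R3 ← R3 + (1/2)·R2: [0, 0, 0, 0]
R4 ← R4 + (1/2)·R2: [0, 0, 0, 0]
2 nonzero rows, so rank(MP) = 2.

2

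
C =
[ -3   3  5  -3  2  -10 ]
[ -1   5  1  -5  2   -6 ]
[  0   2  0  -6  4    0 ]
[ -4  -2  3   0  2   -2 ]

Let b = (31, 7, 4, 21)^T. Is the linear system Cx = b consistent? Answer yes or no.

Row reduce the augmented matrix [C | b].
R2 ← R2 − (1/3)·R1: [0, 4, -2/3, -4, 4/3, -8/3, -10/3]
R4 ← R4 − (4/3)·R1: [0, -6, -11/3, 4, -2/3, 34/3, -61/3]
R3 ← R3 − (1/2)·R2: [0, 0, 1/3, -4, 10/3, 4/3, 17/3]
R4 ← R4 + (3/2)·R2: [0, 0, -14/3, -2, 4/3, 22/3, -76/3]
R4 ← R4 + (14)·R3: [0, 0, 0, -58, 48, 26, 54]
The echelon form has 4 nonzero rows, and every pivot lies in the first 6 columns, so rank(C) = rank([C|b]) = 4.
The system is consistent.

yes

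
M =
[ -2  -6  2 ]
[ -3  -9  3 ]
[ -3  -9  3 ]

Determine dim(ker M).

2

Row reduce to echelon form.
R2 ← R2 − (3/2)·R1: [0, 0, 0]
R3 ← R3 − (3/2)·R1: [0, 0, 0]
1 nonzero row, so rank(M) = 1.
M has 3 columns; by rank–nullity, nullity = 3 − 1 = 2.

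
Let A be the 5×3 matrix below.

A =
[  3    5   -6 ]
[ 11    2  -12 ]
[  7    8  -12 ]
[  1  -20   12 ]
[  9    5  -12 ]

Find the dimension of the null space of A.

0

Row reduce to echelon form.
R2 ← R2 − (11/3)·R1: [0, -49/3, 10]
R3 ← R3 − (7/3)·R1: [0, -11/3, 2]
R4 ← R4 − (1/3)·R1: [0, -65/3, 14]
R5 ← R5 − (3)·R1: [0, -10, 6]
R3 ← R3 − (11/49)·R2: [0, 0, -12/49]
R4 ← R4 − (65/49)·R2: [0, 0, 36/49]
R5 ← R5 − (30/49)·R2: [0, 0, -6/49]
R4 ← R4 + (3)·R3: [0, 0, 0]
R5 ← R5 − (1/2)·R3: [0, 0, 0]
3 nonzero rows, so rank(A) = 3.
A has 3 columns; by rank–nullity, nullity = 3 − 3 = 0.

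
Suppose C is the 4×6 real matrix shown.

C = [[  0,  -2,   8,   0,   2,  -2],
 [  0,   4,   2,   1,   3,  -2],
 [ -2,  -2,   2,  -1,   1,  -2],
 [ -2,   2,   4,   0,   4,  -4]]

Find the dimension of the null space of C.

3

Row reduce to echelon form.
Swap R1 ↔ R3
R4 ← R4 − R1: [0, 4, 2, 1, 3, -2]
R3 ← R3 + (1/2)·R2: [0, 0, 9, 1/2, 7/2, -3]
R4 ← R4 − R2: [0, 0, 0, 0, 0, 0]
3 nonzero rows, so rank(C) = 3.
C has 6 columns; by rank–nullity, nullity = 6 − 3 = 3.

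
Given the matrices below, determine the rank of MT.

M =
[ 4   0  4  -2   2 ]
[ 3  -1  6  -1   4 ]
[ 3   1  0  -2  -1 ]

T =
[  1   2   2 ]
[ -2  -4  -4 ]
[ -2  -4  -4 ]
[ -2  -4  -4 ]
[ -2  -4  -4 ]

First compute MT:
[[ -4,  -8,  -8],
 [-13, -26, -26],
 [  7,  14,  14]]
Now row reduce the product.
R2 ← R2 − (13/4)·R1: [0, 0, 0]
R3 ← R3 + (7/4)·R1: [0, 0, 0]
1 nonzero row, so rank(MT) = 1.

1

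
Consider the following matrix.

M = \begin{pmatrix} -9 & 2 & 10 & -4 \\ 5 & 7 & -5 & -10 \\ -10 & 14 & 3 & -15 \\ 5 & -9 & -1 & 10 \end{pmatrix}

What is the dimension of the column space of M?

Row reduce to echelon form.
R2 ← R2 + (5/9)·R1: [0, 73/9, 5/9, -110/9]
R3 ← R3 − (10/9)·R1: [0, 106/9, -73/9, -95/9]
R4 ← R4 + (5/9)·R1: [0, -71/9, 41/9, 70/9]
R3 ← R3 − (106/73)·R2: [0, 0, -651/73, 525/73]
R4 ← R4 + (71/73)·R2: [0, 0, 372/73, -300/73]
R4 ← R4 + (4/7)·R3: [0, 0, 0, 0]
Echelon form has 3 nonzero rows, so rank(M) = 3.
The column space has dimension equal to the rank: 3.

3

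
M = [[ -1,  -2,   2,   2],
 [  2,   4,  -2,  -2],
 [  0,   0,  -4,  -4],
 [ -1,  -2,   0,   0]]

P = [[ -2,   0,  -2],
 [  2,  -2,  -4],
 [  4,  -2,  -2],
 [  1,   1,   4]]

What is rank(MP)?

First compute MP:
[[  8,   2,  14],
 [ -6,  -6, -24],
 [-20,   4,  -8],
 [ -2,   4,  10]]
Now row reduce the product.
R2 ← R2 + (3/4)·R1: [0, -9/2, -27/2]
R3 ← R3 + (5/2)·R1: [0, 9, 27]
R4 ← R4 + (1/4)·R1: [0, 9/2, 27/2]
R3 ← R3 + (2)·R2: [0, 0, 0]
R4 ← R4 + R2: [0, 0, 0]
2 nonzero rows, so rank(MP) = 2.

2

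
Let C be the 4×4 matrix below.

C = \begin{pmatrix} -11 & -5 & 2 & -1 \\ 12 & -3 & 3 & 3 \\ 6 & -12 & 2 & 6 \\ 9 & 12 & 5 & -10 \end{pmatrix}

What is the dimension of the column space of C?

Row reduce to echelon form.
R2 ← R2 + (12/11)·R1: [0, -93/11, 57/11, 21/11]
R3 ← R3 + (6/11)·R1: [0, -162/11, 34/11, 60/11]
R4 ← R4 + (9/11)·R1: [0, 87/11, 73/11, -119/11]
R3 ← R3 − (54/31)·R2: [0, 0, -184/31, 66/31]
R4 ← R4 + (29/31)·R2: [0, 0, 356/31, -280/31]
R4 ← R4 + (89/46)·R3: [0, 0, 0, -113/23]
Echelon form has 4 nonzero rows, so rank(C) = 4.
The column space has dimension equal to the rank: 4.

4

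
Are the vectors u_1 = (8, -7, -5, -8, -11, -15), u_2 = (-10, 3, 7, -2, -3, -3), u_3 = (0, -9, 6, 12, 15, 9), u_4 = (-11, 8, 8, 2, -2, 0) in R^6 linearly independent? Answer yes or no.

Form the matrix with these vectors as rows and row reduce.
R2 ← R2 + (5/4)·R1: [0, -23/4, 3/4, -12, -67/4, -87/4]
R4 ← R4 + (11/8)·R1: [0, -13/8, 9/8, -9, -137/8, -165/8]
R3 ← R3 − (36/23)·R2: [0, 0, 111/23, 708/23, 948/23, 990/23]
R4 ← R4 − (13/46)·R2: [0, 0, 21/23, -129/23, -285/23, -333/23]
R4 ← R4 − (7/37)·R3: [0, 0, 0, -423/37, -747/37, -837/37]
4 nonzero rows, so the 4 vectors span a space of dimension 4.
Since 4 = 4, the vectors are linearly independent.

yes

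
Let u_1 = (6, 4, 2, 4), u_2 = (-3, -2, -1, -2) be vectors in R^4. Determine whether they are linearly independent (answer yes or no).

no

Form the matrix with these vectors as rows and row reduce.
R2 ← R2 + (1/2)·R1: [0, 0, 0, 0]
1 nonzero row, so the 2 vectors span a space of dimension 1.
Since 1 < 2, the vectors are linearly dependent.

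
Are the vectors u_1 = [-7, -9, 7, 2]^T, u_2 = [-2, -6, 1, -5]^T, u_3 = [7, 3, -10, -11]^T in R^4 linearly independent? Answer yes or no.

yes

Form the matrix with these vectors as rows and row reduce.
R2 ← R2 − (2/7)·R1: [0, -24/7, -1, -39/7]
R3 ← R3 + R1: [0, -6, -3, -9]
R3 ← R3 − (7/4)·R2: [0, 0, -5/4, 3/4]
3 nonzero rows, so the 3 vectors span a space of dimension 3.
Since 3 = 3, the vectors are linearly independent.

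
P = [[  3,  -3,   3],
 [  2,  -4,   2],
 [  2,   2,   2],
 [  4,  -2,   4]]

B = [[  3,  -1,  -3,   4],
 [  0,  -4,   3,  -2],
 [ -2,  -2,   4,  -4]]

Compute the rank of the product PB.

2

First compute PB:
[[  3,   3,  -6,   6],
 [  2,  10, -10,   8],
 [  2, -14,   8,  -4],
 [  4,  -4,  -2,   4]]
Now row reduce the product.
R2 ← R2 − (2/3)·R1: [0, 8, -6, 4]
R3 ← R3 − (2/3)·R1: [0, -16, 12, -8]
R4 ← R4 − (4/3)·R1: [0, -8, 6, -4]
R3 ← R3 + (2)·R2: [0, 0, 0, 0]
R4 ← R4 + R2: [0, 0, 0, 0]
2 nonzero rows, so rank(PB) = 2.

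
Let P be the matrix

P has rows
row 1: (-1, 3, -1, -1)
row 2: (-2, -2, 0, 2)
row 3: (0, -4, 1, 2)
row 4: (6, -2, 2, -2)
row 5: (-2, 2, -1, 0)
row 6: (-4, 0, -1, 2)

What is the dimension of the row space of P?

Row reduce to echelon form.
R2 ← R2 − (2)·R1: [0, -8, 2, 4]
R4 ← R4 + (6)·R1: [0, 16, -4, -8]
R5 ← R5 − (2)·R1: [0, -4, 1, 2]
R6 ← R6 − (4)·R1: [0, -12, 3, 6]
R3 ← R3 − (1/2)·R2: [0, 0, 0, 0]
R4 ← R4 + (2)·R2: [0, 0, 0, 0]
R5 ← R5 − (1/2)·R2: [0, 0, 0, 0]
R6 ← R6 − (3/2)·R2: [0, 0, 0, 0]
Echelon form has 2 nonzero rows, so rank(P) = 2.
The row space has dimension equal to the rank: 2.

2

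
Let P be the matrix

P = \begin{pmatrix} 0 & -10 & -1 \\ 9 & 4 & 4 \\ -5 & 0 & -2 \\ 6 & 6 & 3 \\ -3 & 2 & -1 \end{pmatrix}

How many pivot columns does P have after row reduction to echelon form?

2

Row reduce to echelon form.
Swap R1 ↔ R2
R3 ← R3 + (5/9)·R1: [0, 20/9, 2/9]
R4 ← R4 − (2/3)·R1: [0, 10/3, 1/3]
R5 ← R5 + (1/3)·R1: [0, 10/3, 1/3]
R3 ← R3 + (2/9)·R2: [0, 0, 0]
R4 ← R4 + (1/3)·R2: [0, 0, 0]
R5 ← R5 + (1/3)·R2: [0, 0, 0]
Echelon form has 2 nonzero rows, so rank(P) = 2.
Each nonzero row contributes one pivot column: 2 pivot columns.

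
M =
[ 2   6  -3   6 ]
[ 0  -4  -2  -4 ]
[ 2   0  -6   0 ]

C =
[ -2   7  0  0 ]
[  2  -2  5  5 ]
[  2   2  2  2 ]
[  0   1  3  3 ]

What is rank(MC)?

First compute MC:
[[  2,   2,  42,  42],
 [-12,   0, -36, -36],
 [-16,   2, -12, -12]]
Now row reduce the product.
R2 ← R2 + (6)·R1: [0, 12, 216, 216]
R3 ← R3 + (8)·R1: [0, 18, 324, 324]
R3 ← R3 − (3/2)·R2: [0, 0, 0, 0]
2 nonzero rows, so rank(MC) = 2.

2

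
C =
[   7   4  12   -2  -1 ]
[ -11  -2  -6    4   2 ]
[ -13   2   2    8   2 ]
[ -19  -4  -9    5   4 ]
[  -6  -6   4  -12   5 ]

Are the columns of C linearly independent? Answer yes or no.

no

Row reduce C to echelon form.
R2 ← R2 + (11/7)·R1: [0, 30/7, 90/7, 6/7, 3/7]
R3 ← R3 + (13/7)·R1: [0, 66/7, 170/7, 30/7, 1/7]
R4 ← R4 + (19/7)·R1: [0, 48/7, 165/7, -3/7, 9/7]
R5 ← R5 + (6/7)·R1: [0, -18/7, 100/7, -96/7, 29/7]
R3 ← R3 − (11/5)·R2: [0, 0, -4, 12/5, -4/5]
R4 ← R4 − (8/5)·R2: [0, 0, 3, -9/5, 3/5]
R5 ← R5 + (3/5)·R2: [0, 0, 22, -66/5, 22/5]
R4 ← R4 + (3/4)·R3: [0, 0, 0, 0, 0]
R5 ← R5 + (11/2)·R3: [0, 0, 0, 0, 0]
3 pivots among 5 columns.
Only 3 < 5 pivot columns, so the columns are linearly dependent.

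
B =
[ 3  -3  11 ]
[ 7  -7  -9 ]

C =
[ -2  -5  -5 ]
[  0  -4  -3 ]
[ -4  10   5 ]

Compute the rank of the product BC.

2

First compute BC:
[[-50, 107,  49],
 [ 22, -97, -59]]
Now row reduce the product.
R2 ← R2 + (11/25)·R1: [0, -1248/25, -936/25]
2 nonzero rows, so rank(BC) = 2.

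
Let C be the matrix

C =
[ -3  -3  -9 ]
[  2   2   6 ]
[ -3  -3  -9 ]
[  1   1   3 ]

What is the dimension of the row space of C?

Row reduce to echelon form.
R2 ← R2 + (2/3)·R1: [0, 0, 0]
R3 ← R3 − R1: [0, 0, 0]
R4 ← R4 + (1/3)·R1: [0, 0, 0]
Echelon form has 1 nonzero row, so rank(C) = 1.
The row space has dimension equal to the rank: 1.

1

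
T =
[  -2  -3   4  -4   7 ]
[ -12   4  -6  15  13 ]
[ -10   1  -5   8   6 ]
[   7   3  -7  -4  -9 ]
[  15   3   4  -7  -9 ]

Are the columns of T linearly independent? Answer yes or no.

yes

Row reduce T to echelon form.
R2 ← R2 − (6)·R1: [0, 22, -30, 39, -29]
R3 ← R3 − (5)·R1: [0, 16, -25, 28, -29]
R4 ← R4 + (7/2)·R1: [0, -15/2, 7, -18, 31/2]
R5 ← R5 + (15/2)·R1: [0, -39/2, 34, -37, 87/2]
R3 ← R3 − (8/11)·R2: [0, 0, -35/11, -4/11, -87/11]
R4 ← R4 + (15/44)·R2: [0, 0, -71/22, -207/44, 247/44]
R5 ← R5 + (39/44)·R2: [0, 0, 163/22, -107/44, 783/44]
R4 ← R4 − (71/70)·R3: [0, 0, 0, -607/140, 1909/140]
R5 ← R5 + (163/70)·R3: [0, 0, 0, -459/140, -87/140]
R5 ← R5 − (459/607)·R4: [0, 0, 0, 0, -6636/607]
5 pivots among 5 columns.
Every column is a pivot column, so the columns are linearly independent.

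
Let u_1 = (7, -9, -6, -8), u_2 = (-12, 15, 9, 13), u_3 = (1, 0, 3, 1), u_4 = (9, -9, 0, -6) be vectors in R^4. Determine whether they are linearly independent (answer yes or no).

Form the matrix with these vectors as rows and row reduce.
R2 ← R2 + (12/7)·R1: [0, -3/7, -9/7, -5/7]
R3 ← R3 − (1/7)·R1: [0, 9/7, 27/7, 15/7]
R4 ← R4 − (9/7)·R1: [0, 18/7, 54/7, 30/7]
R3 ← R3 + (3)·R2: [0, 0, 0, 0]
R4 ← R4 + (6)·R2: [0, 0, 0, 0]
2 nonzero rows, so the 4 vectors span a space of dimension 2.
Since 2 < 4, the vectors are linearly dependent.

no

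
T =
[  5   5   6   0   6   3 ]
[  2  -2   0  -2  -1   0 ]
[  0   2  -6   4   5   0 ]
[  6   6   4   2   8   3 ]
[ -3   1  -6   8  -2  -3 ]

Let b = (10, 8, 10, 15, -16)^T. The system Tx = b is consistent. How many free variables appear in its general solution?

2

Row reduce the augmented matrix [T | b].
R2 ← R2 − (2/5)·R1: [0, -4, -12/5, -2, -17/5, -6/5, 4]
R4 ← R4 − (6/5)·R1: [0, 0, -16/5, 2, 4/5, -3/5, 3]
R5 ← R5 + (3/5)·R1: [0, 4, -12/5, 8, 8/5, -6/5, -10]
R3 ← R3 + (1/2)·R2: [0, 0, -36/5, 3, 33/10, -3/5, 12]
R5 ← R5 + R2: [0, 0, -24/5, 6, -9/5, -12/5, -6]
R4 ← R4 − (4/9)·R3: [0, 0, 0, 2/3, -2/3, -1/3, -7/3]
R5 ← R5 − (2/3)·R3: [0, 0, 0, 4, -4, -2, -14]
R5 ← R5 − (6)·R4: [0, 0, 0, 0, 0, 0, 0]
The echelon form has 4 nonzero rows, and every pivot lies in the first 6 columns, so rank(T) = rank([T|b]) = 4.
The system is consistent.
Free variables = (unknowns) − (rank) = 6 − 4 = 2.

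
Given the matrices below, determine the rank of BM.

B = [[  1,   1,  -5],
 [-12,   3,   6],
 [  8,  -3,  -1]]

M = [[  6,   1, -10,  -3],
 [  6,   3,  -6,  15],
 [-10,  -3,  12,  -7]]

First compute BM:
[[ 62,  19, -76,  47],
 [-114, -21, 174,  39],
 [ 40,   2, -74, -62]]
Now row reduce the product.
R2 ← R2 + (57/31)·R1: [0, 432/31, 1062/31, 3888/31]
R3 ← R3 − (20/31)·R1: [0, -318/31, -774/31, -2862/31]
R3 ← R3 + (53/72)·R2: [0, 0, 1/4, 0]
3 nonzero rows, so rank(BM) = 3.

3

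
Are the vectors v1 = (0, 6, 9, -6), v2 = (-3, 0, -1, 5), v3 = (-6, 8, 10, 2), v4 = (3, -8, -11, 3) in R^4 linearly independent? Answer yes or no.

Form the matrix with these vectors as rows and row reduce.
Swap R1 ↔ R2
R3 ← R3 − (2)·R1: [0, 8, 12, -8]
R4 ← R4 + R1: [0, -8, -12, 8]
R3 ← R3 − (4/3)·R2: [0, 0, 0, 0]
R4 ← R4 + (4/3)·R2: [0, 0, 0, 0]
2 nonzero rows, so the 4 vectors span a space of dimension 2.
Since 2 < 4, the vectors are linearly dependent.

no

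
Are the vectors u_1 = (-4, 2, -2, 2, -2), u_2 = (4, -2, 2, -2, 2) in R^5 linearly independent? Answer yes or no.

Form the matrix with these vectors as rows and row reduce.
R2 ← R2 + R1: [0, 0, 0, 0, 0]
1 nonzero row, so the 2 vectors span a space of dimension 1.
Since 1 < 2, the vectors are linearly dependent.

no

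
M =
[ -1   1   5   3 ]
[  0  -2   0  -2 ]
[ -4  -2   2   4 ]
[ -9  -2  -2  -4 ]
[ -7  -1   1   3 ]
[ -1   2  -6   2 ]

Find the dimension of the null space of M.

0

Row reduce to echelon form.
R3 ← R3 − (4)·R1: [0, -6, -18, -8]
R4 ← R4 − (9)·R1: [0, -11, -47, -31]
R5 ← R5 − (7)·R1: [0, -8, -34, -18]
R6 ← R6 − R1: [0, 1, -11, -1]
R3 ← R3 − (3)·R2: [0, 0, -18, -2]
R4 ← R4 − (11/2)·R2: [0, 0, -47, -20]
R5 ← R5 − (4)·R2: [0, 0, -34, -10]
R6 ← R6 + (1/2)·R2: [0, 0, -11, -2]
R4 ← R4 − (47/18)·R3: [0, 0, 0, -133/9]
R5 ← R5 − (17/9)·R3: [0, 0, 0, -56/9]
R6 ← R6 − (11/18)·R3: [0, 0, 0, -7/9]
R5 ← R5 − (8/19)·R4: [0, 0, 0, 0]
R6 ← R6 − (1/19)·R4: [0, 0, 0, 0]
4 nonzero rows, so rank(M) = 4.
M has 4 columns; by rank–nullity, nullity = 4 − 4 = 0.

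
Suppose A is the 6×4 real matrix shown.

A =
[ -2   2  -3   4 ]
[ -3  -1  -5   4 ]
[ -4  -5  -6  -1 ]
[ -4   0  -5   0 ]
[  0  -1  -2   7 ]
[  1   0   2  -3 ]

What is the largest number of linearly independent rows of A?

Row reduce to echelon form.
R2 ← R2 − (3/2)·R1: [0, -4, -1/2, -2]
R3 ← R3 − (2)·R1: [0, -9, 0, -9]
R4 ← R4 − (2)·R1: [0, -4, 1, -8]
R6 ← R6 + (1/2)·R1: [0, 1, 1/2, -1]
R3 ← R3 − (9/4)·R2: [0, 0, 9/8, -9/2]
R4 ← R4 − R2: [0, 0, 3/2, -6]
R5 ← R5 − (1/4)·R2: [0, 0, -15/8, 15/2]
R6 ← R6 + (1/4)·R2: [0, 0, 3/8, -3/2]
R4 ← R4 − (4/3)·R3: [0, 0, 0, 0]
R5 ← R5 + (5/3)·R3: [0, 0, 0, 0]
R6 ← R6 − (1/3)·R3: [0, 0, 0, 0]
Echelon form has 3 nonzero rows, so rank(A) = 3.
The rank gives the maximum number of linearly independent rows: 3.

3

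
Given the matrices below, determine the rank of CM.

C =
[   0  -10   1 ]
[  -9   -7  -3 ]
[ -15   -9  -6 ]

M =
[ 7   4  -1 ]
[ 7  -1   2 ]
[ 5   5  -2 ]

First compute CM:
[[-65,  15, -22],
 [-127, -44,   1],
 [-198, -81,   9]]
Now row reduce the product.
R2 ← R2 − (127/65)·R1: [0, -953/13, 2859/65]
R3 ← R3 − (198/65)·R1: [0, -1647/13, 4941/65]
R3 ← R3 − (1647/953)·R2: [0, 0, 0]
2 nonzero rows, so rank(CM) = 2.

2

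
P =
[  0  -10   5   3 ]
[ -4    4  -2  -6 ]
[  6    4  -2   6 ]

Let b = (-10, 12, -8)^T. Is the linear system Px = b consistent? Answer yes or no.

Row reduce the augmented matrix [P | b].
Swap R1 ↔ R2
R3 ← R3 + (3/2)·R1: [0, 10, -5, -3, 10]
R3 ← R3 + R2: [0, 0, 0, 0, 0]
The echelon form has 2 nonzero rows, and every pivot lies in the first 4 columns, so rank(P) = rank([P|b]) = 2.
The system is consistent.

yes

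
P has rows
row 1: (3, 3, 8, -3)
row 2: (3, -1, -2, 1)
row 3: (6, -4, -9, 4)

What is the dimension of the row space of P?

Row reduce to echelon form.
R2 ← R2 − R1: [0, -4, -10, 4]
R3 ← R3 − (2)·R1: [0, -10, -25, 10]
R3 ← R3 − (5/2)·R2: [0, 0, 0, 0]
Echelon form has 2 nonzero rows, so rank(P) = 2.
The row space has dimension equal to the rank: 2.

2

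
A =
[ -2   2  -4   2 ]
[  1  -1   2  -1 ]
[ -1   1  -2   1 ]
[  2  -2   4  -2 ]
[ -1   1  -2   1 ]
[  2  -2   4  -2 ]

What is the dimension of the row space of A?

Row reduce to echelon form.
R2 ← R2 + (1/2)·R1: [0, 0, 0, 0]
R3 ← R3 − (1/2)·R1: [0, 0, 0, 0]
R4 ← R4 + R1: [0, 0, 0, 0]
R5 ← R5 − (1/2)·R1: [0, 0, 0, 0]
R6 ← R6 + R1: [0, 0, 0, 0]
Echelon form has 1 nonzero row, so rank(A) = 1.
The row space has dimension equal to the rank: 1.

1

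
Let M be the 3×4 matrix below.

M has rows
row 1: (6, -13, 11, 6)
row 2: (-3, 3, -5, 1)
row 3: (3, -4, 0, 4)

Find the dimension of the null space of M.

1

Row reduce to echelon form.
R2 ← R2 + (1/2)·R1: [0, -7/2, 1/2, 4]
R3 ← R3 − (1/2)·R1: [0, 5/2, -11/2, 1]
R3 ← R3 + (5/7)·R2: [0, 0, -36/7, 27/7]
3 nonzero rows, so rank(M) = 3.
M has 4 columns; by rank–nullity, nullity = 4 − 3 = 1.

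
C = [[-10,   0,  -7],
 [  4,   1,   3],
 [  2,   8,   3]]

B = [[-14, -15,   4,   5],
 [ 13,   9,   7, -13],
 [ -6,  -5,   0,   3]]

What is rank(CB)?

2

First compute CB:
[[182, 185, -40, -71],
 [-61, -66,  23,  16],
 [ 58,  27,  64, -85]]
Now row reduce the product.
R2 ← R2 + (61/182)·R1: [0, -727/182, 873/91, -1419/182]
R3 ← R3 − (29/91)·R1: [0, -2908/91, 6984/91, -5676/91]
R3 ← R3 − (8)·R2: [0, 0, 0, 0]
2 nonzero rows, so rank(CB) = 2.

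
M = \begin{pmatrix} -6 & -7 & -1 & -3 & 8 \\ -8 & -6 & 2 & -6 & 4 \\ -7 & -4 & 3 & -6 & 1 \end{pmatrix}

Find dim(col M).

Row reduce to echelon form.
R2 ← R2 − (4/3)·R1: [0, 10/3, 10/3, -2, -20/3]
R3 ← R3 − (7/6)·R1: [0, 25/6, 25/6, -5/2, -25/3]
R3 ← R3 − (5/4)·R2: [0, 0, 0, 0, 0]
Echelon form has 2 nonzero rows, so rank(M) = 2.
The column space has dimension equal to the rank: 2.

2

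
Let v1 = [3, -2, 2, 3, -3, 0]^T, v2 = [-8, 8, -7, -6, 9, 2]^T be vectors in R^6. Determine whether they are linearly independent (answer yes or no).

Form the matrix with these vectors as rows and row reduce.
R2 ← R2 + (8/3)·R1: [0, 8/3, -5/3, 2, 1, 2]
2 nonzero rows, so the 2 vectors span a space of dimension 2.
Since 2 = 2, the vectors are linearly independent.

yes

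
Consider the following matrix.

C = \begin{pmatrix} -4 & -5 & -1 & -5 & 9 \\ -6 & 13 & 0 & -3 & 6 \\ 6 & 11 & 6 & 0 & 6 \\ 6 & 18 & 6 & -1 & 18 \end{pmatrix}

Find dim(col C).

Row reduce to echelon form.
R2 ← R2 − (3/2)·R1: [0, 41/2, 3/2, 9/2, -15/2]
R3 ← R3 + (3/2)·R1: [0, 7/2, 9/2, -15/2, 39/2]
R4 ← R4 + (3/2)·R1: [0, 21/2, 9/2, -17/2, 63/2]
R3 ← R3 − (7/41)·R2: [0, 0, 174/41, -339/41, 852/41]
R4 ← R4 − (21/41)·R2: [0, 0, 153/41, -443/41, 1449/41]
R4 ← R4 − (51/58)·R3: [0, 0, 0, -205/58, 495/29]
Echelon form has 4 nonzero rows, so rank(C) = 4.
The column space has dimension equal to the rank: 4.

4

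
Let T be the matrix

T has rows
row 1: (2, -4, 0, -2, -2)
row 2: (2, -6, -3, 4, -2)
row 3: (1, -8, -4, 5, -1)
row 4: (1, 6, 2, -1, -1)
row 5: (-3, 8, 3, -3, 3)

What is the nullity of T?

Row reduce to echelon form.
R2 ← R2 − R1: [0, -2, -3, 6, 0]
R3 ← R3 − (1/2)·R1: [0, -6, -4, 6, 0]
R4 ← R4 − (1/2)·R1: [0, 8, 2, 0, 0]
R5 ← R5 + (3/2)·R1: [0, 2, 3, -6, 0]
R3 ← R3 − (3)·R2: [0, 0, 5, -12, 0]
R4 ← R4 + (4)·R2: [0, 0, -10, 24, 0]
R5 ← R5 + R2: [0, 0, 0, 0, 0]
R4 ← R4 + (2)·R3: [0, 0, 0, 0, 0]
3 nonzero rows, so rank(T) = 3.
T has 5 columns; by rank–nullity, nullity = 5 − 3 = 2.

2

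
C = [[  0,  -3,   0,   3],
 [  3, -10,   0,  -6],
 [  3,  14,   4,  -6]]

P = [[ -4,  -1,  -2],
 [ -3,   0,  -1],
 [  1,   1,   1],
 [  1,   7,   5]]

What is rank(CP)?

First compute CP:
[[ 12,  21,  18],
 [ 12, -45, -26],
 [-56, -41, -46]]
Now row reduce the product.
R2 ← R2 − R1: [0, -66, -44]
R3 ← R3 + (14/3)·R1: [0, 57, 38]
R3 ← R3 + (19/22)·R2: [0, 0, 0]
2 nonzero rows, so rank(CP) = 2.

2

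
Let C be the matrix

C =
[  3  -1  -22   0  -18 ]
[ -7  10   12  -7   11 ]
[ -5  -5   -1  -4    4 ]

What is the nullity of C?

Row reduce to echelon form.
R2 ← R2 + (7/3)·R1: [0, 23/3, -118/3, -7, -31]
R3 ← R3 + (5/3)·R1: [0, -20/3, -113/3, -4, -26]
R3 ← R3 + (20/23)·R2: [0, 0, -1653/23, -232/23, -1218/23]
3 nonzero rows, so rank(C) = 3.
C has 5 columns; by rank–nullity, nullity = 5 − 3 = 2.

2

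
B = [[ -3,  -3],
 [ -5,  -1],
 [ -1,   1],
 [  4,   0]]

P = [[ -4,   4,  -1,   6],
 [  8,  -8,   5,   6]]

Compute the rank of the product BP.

First compute BP:
[[-12,  12, -12, -36],
 [ 12, -12,   0, -36],
 [ 12, -12,   6,   0],
 [-16,  16,  -4,  24]]
Now row reduce the product.
R2 ← R2 + R1: [0, 0, -12, -72]
R3 ← R3 + R1: [0, 0, -6, -36]
R4 ← R4 − (4/3)·R1: [0, 0, 12, 72]
R3 ← R3 − (1/2)·R2: [0, 0, 0, 0]
R4 ← R4 + R2: [0, 0, 0, 0]
2 nonzero rows, so rank(BP) = 2.

2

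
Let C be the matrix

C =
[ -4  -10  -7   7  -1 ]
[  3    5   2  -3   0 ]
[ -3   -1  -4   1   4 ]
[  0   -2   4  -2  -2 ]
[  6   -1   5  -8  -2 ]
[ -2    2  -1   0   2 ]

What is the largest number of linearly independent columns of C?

5

Row reduce to echelon form.
R2 ← R2 + (3/4)·R1: [0, -5/2, -13/4, 9/4, -3/4]
R3 ← R3 − (3/4)·R1: [0, 13/2, 5/4, -17/4, 19/4]
R5 ← R5 + (3/2)·R1: [0, -16, -11/2, 5/2, -7/2]
R6 ← R6 − (1/2)·R1: [0, 7, 5/2, -7/2, 5/2]
R3 ← R3 + (13/5)·R2: [0, 0, -36/5, 8/5, 14/5]
R4 ← R4 − (4/5)·R2: [0, 0, 33/5, -19/5, -7/5]
R5 ← R5 − (32/5)·R2: [0, 0, 153/10, -119/10, 13/10]
R6 ← R6 + (14/5)·R2: [0, 0, -33/5, 14/5, 2/5]
R4 ← R4 + (11/12)·R3: [0, 0, 0, -7/3, 7/6]
R5 ← R5 + (17/8)·R3: [0, 0, 0, -17/2, 29/4]
R6 ← R6 − (11/12)·R3: [0, 0, 0, 4/3, -13/6]
R5 ← R5 − (51/14)·R4: [0, 0, 0, 0, 3]
R6 ← R6 + (4/7)·R4: [0, 0, 0, 0, -3/2]
R6 ← R6 + (1/2)·R5: [0, 0, 0, 0, 0]
Echelon form has 5 nonzero rows, so rank(C) = 5.
The rank gives the maximum number of linearly independent columns: 5.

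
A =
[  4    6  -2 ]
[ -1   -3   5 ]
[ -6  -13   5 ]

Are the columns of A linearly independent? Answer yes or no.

Row reduce A to echelon form.
R2 ← R2 + (1/4)·R1: [0, -3/2, 9/2]
R3 ← R3 + (3/2)·R1: [0, -4, 2]
R3 ← R3 − (8/3)·R2: [0, 0, -10]
3 pivots among 3 columns.
Every column is a pivot column, so the columns are linearly independent.

yes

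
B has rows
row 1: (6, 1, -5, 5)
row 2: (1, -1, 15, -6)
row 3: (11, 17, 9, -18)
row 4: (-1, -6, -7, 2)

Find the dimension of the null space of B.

Row reduce to echelon form.
R2 ← R2 − (1/6)·R1: [0, -7/6, 95/6, -41/6]
R3 ← R3 − (11/6)·R1: [0, 91/6, 109/6, -163/6]
R4 ← R4 + (1/6)·R1: [0, -35/6, -47/6, 17/6]
R3 ← R3 + (13)·R2: [0, 0, 224, -116]
R4 ← R4 − (5)·R2: [0, 0, -87, 37]
R4 ← R4 + (87/224)·R3: [0, 0, 0, -451/56]
4 nonzero rows, so rank(B) = 4.
B has 4 columns; by rank–nullity, nullity = 4 − 4 = 0.

0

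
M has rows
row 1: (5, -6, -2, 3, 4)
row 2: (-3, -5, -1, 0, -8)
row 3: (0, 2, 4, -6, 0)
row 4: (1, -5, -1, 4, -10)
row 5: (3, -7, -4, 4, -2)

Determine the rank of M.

Row reduce to echelon form.
R2 ← R2 + (3/5)·R1: [0, -43/5, -11/5, 9/5, -28/5]
R4 ← R4 − (1/5)·R1: [0, -19/5, -3/5, 17/5, -54/5]
R5 ← R5 − (3/5)·R1: [0, -17/5, -14/5, 11/5, -22/5]
R3 ← R3 + (10/43)·R2: [0, 0, 150/43, -240/43, -56/43]
R4 ← R4 − (19/43)·R2: [0, 0, 16/43, 112/43, -358/43]
R5 ← R5 − (17/43)·R2: [0, 0, -83/43, 64/43, -94/43]
R4 ← R4 − (8/75)·R3: [0, 0, 0, 16/5, -614/75]
R5 ← R5 + (83/150)·R3: [0, 0, 0, -8/5, -218/75]
R5 ← R5 + (1/2)·R4: [0, 0, 0, 0, -7]
Echelon form has 5 nonzero rows, so rank(M) = 5.

5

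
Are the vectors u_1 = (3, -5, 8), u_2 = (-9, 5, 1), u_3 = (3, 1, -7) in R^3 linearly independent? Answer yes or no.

no

Form the matrix with these vectors as rows and row reduce.
R2 ← R2 + (3)·R1: [0, -10, 25]
R3 ← R3 − R1: [0, 6, -15]
R3 ← R3 + (3/5)·R2: [0, 0, 0]
2 nonzero rows, so the 3 vectors span a space of dimension 2.
Since 2 < 3, the vectors are linearly dependent.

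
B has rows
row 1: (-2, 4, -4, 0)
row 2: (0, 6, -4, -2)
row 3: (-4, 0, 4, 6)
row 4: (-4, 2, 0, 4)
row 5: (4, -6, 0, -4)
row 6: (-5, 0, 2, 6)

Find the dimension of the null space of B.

1

Row reduce to echelon form.
R3 ← R3 − (2)·R1: [0, -8, 12, 6]
R4 ← R4 − (2)·R1: [0, -6, 8, 4]
R5 ← R5 + (2)·R1: [0, 2, -8, -4]
R6 ← R6 − (5/2)·R1: [0, -10, 12, 6]
R3 ← R3 + (4/3)·R2: [0, 0, 20/3, 10/3]
R4 ← R4 + R2: [0, 0, 4, 2]
R5 ← R5 − (1/3)·R2: [0, 0, -20/3, -10/3]
R6 ← R6 + (5/3)·R2: [0, 0, 16/3, 8/3]
R4 ← R4 − (3/5)·R3: [0, 0, 0, 0]
R5 ← R5 + R3: [0, 0, 0, 0]
R6 ← R6 − (4/5)·R3: [0, 0, 0, 0]
3 nonzero rows, so rank(B) = 3.
B has 4 columns; by rank–nullity, nullity = 4 − 3 = 1.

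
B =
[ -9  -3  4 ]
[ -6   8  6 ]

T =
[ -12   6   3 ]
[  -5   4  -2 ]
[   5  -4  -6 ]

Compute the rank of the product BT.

First compute BT:
[[143, -82, -45],
 [ 62, -28, -70]]
Now row reduce the product.
R2 ← R2 − (62/143)·R1: [0, 1080/143, -7220/143]
2 nonzero rows, so rank(BT) = 2.

2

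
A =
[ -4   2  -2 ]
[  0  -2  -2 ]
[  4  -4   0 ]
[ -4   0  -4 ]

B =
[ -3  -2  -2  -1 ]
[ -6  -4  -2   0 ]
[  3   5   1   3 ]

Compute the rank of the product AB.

2

First compute AB:
[[ -6, -10,   2,  -2],
 [  6,  -2,   2,  -6],
 [ 12,   8,   0,  -4],
 [  0, -12,   4,  -8]]
Now row reduce the product.
R2 ← R2 + R1: [0, -12, 4, -8]
R3 ← R3 + (2)·R1: [0, -12, 4, -8]
R3 ← R3 − R2: [0, 0, 0, 0]
R4 ← R4 − R2: [0, 0, 0, 0]
2 nonzero rows, so rank(AB) = 2.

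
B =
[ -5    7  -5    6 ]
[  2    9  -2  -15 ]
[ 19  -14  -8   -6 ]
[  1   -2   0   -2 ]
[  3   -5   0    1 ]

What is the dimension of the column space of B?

Row reduce to echelon form.
R2 ← R2 + (2/5)·R1: [0, 59/5, -4, -63/5]
R3 ← R3 + (19/5)·R1: [0, 63/5, -27, 84/5]
R4 ← R4 + (1/5)·R1: [0, -3/5, -1, -4/5]
R5 ← R5 + (3/5)·R1: [0, -4/5, -3, 23/5]
R3 ← R3 − (63/59)·R2: [0, 0, -1341/59, 1785/59]
R4 ← R4 + (3/59)·R2: [0, 0, -71/59, -85/59]
R5 ← R5 + (4/59)·R2: [0, 0, -193/59, 221/59]
R4 ← R4 − (71/1341)·R3: [0, 0, 0, -1360/447]
R5 ← R5 − (193/1341)·R3: [0, 0, 0, -272/447]
R5 ← R5 − (1/5)·R4: [0, 0, 0, 0]
Echelon form has 4 nonzero rows, so rank(B) = 4.
The column space has dimension equal to the rank: 4.

4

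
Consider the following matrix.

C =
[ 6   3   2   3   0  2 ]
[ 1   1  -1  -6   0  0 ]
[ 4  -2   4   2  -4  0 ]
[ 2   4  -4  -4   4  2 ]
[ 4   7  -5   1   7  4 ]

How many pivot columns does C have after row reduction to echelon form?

4

Row reduce to echelon form.
R2 ← R2 − (1/6)·R1: [0, 1/2, -4/3, -13/2, 0, -1/3]
R3 ← R3 − (2/3)·R1: [0, -4, 8/3, 0, -4, -4/3]
R4 ← R4 − (1/3)·R1: [0, 3, -14/3, -5, 4, 4/3]
R5 ← R5 − (2/3)·R1: [0, 5, -19/3, -1, 7, 8/3]
R3 ← R3 + (8)·R2: [0, 0, -8, -52, -4, -4]
R4 ← R4 − (6)·R2: [0, 0, 10/3, 34, 4, 10/3]
R5 ← R5 − (10)·R2: [0, 0, 7, 64, 7, 6]
R4 ← R4 + (5/12)·R3: [0, 0, 0, 37/3, 7/3, 5/3]
R5 ← R5 + (7/8)·R3: [0, 0, 0, 37/2, 7/2, 5/2]
R5 ← R5 − (3/2)·R4: [0, 0, 0, 0, 0, 0]
Echelon form has 4 nonzero rows, so rank(C) = 4.
Each nonzero row contributes one pivot column: 4 pivot columns.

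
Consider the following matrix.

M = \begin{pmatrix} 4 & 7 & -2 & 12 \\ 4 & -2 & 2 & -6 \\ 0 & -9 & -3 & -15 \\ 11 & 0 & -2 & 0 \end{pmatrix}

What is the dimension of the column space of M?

4

Row reduce to echelon form.
R2 ← R2 − R1: [0, -9, 4, -18]
R4 ← R4 − (11/4)·R1: [0, -77/4, 7/2, -33]
R3 ← R3 − R2: [0, 0, -7, 3]
R4 ← R4 − (77/36)·R2: [0, 0, -91/18, 11/2]
R4 ← R4 − (13/18)·R3: [0, 0, 0, 10/3]
Echelon form has 4 nonzero rows, so rank(M) = 4.
The column space has dimension equal to the rank: 4.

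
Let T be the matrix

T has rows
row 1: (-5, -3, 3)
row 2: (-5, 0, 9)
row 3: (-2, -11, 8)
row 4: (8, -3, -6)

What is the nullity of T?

0

Row reduce to echelon form.
R2 ← R2 − R1: [0, 3, 6]
R3 ← R3 − (2/5)·R1: [0, -49/5, 34/5]
R4 ← R4 + (8/5)·R1: [0, -39/5, -6/5]
R3 ← R3 + (49/15)·R2: [0, 0, 132/5]
R4 ← R4 + (13/5)·R2: [0, 0, 72/5]
R4 ← R4 − (6/11)·R3: [0, 0, 0]
3 nonzero rows, so rank(T) = 3.
T has 3 columns; by rank–nullity, nullity = 3 − 3 = 0.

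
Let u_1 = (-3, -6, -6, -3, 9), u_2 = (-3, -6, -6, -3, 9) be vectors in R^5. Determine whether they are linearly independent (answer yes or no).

no

Form the matrix with these vectors as rows and row reduce.
R2 ← R2 − R1: [0, 0, 0, 0, 0]
1 nonzero row, so the 2 vectors span a space of dimension 1.
Since 1 < 2, the vectors are linearly dependent.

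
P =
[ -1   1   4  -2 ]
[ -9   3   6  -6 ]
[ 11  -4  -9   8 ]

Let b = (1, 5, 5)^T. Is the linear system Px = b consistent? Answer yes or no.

no

Row reduce the augmented matrix [P | b].
R2 ← R2 − (9)·R1: [0, -6, -30, 12, -4]
R3 ← R3 + (11)·R1: [0, 7, 35, -14, 16]
R3 ← R3 + (7/6)·R2: [0, 0, 0, 0, 34/3]
The echelon form has 3 nonzero rows; the last pivot sits in the augmented column, so rank(P) = 2 but rank([P|b]) = 3.
Since the ranks differ, the system is inconsistent.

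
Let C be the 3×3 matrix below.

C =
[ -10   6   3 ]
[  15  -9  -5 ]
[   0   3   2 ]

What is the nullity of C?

Row reduce to echelon form.
R2 ← R2 + (3/2)·R1: [0, 0, -1/2]
Swap R2 ↔ R3
3 nonzero rows, so rank(C) = 3.
C has 3 columns; by rank–nullity, nullity = 3 − 3 = 0.

0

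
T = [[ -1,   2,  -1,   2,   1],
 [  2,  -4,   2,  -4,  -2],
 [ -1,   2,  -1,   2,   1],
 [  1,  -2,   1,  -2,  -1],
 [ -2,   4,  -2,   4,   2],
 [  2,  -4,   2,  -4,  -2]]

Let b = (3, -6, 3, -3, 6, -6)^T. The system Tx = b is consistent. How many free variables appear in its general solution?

4

Row reduce the augmented matrix [T | b].
R2 ← R2 + (2)·R1: [0, 0, 0, 0, 0, 0]
R3 ← R3 − R1: [0, 0, 0, 0, 0, 0]
R4 ← R4 + R1: [0, 0, 0, 0, 0, 0]
R5 ← R5 − (2)·R1: [0, 0, 0, 0, 0, 0]
R6 ← R6 + (2)·R1: [0, 0, 0, 0, 0, 0]
The echelon form has 1 nonzero rows, and every pivot lies in the first 5 columns, so rank(T) = rank([T|b]) = 1.
The system is consistent.
Free variables = (unknowns) − (rank) = 5 − 1 = 4.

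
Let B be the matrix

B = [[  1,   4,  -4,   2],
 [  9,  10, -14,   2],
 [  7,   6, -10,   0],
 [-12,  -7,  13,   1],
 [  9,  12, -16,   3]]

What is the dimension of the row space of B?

Row reduce to echelon form.
R2 ← R2 − (9)·R1: [0, -26, 22, -16]
R3 ← R3 − (7)·R1: [0, -22, 18, -14]
R4 ← R4 + (12)·R1: [0, 41, -35, 25]
R5 ← R5 − (9)·R1: [0, -24, 20, -15]
R3 ← R3 − (11/13)·R2: [0, 0, -8/13, -6/13]
R4 ← R4 + (41/26)·R2: [0, 0, -4/13, -3/13]
R5 ← R5 − (12/13)·R2: [0, 0, -4/13, -3/13]
R4 ← R4 − (1/2)·R3: [0, 0, 0, 0]
R5 ← R5 − (1/2)·R3: [0, 0, 0, 0]
Echelon form has 3 nonzero rows, so rank(B) = 3.
The row space has dimension equal to the rank: 3.

3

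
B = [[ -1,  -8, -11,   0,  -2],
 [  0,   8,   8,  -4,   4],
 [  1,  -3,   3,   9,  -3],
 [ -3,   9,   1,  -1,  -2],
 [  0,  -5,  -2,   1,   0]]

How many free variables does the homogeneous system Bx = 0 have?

Row reduce to echelon form.
R3 ← R3 + R1: [0, -11, -8, 9, -5]
R4 ← R4 − (3)·R1: [0, 33, 34, -1, 4]
R3 ← R3 + (11/8)·R2: [0, 0, 3, 7/2, 1/2]
R4 ← R4 − (33/8)·R2: [0, 0, 1, 31/2, -25/2]
R5 ← R5 + (5/8)·R2: [0, 0, 3, -3/2, 5/2]
R4 ← R4 − (1/3)·R3: [0, 0, 0, 43/3, -38/3]
R5 ← R5 − R3: [0, 0, 0, -5, 2]
R5 ← R5 + (15/43)·R4: [0, 0, 0, 0, -104/43]
5 nonzero rows, so rank(B) = 5.
B has 5 columns; by rank–nullity, nullity = 5 − 5 = 0.

0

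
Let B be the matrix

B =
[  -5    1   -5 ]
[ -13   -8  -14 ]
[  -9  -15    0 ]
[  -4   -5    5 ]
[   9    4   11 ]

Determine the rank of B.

3

Row reduce to echelon form.
R2 ← R2 − (13/5)·R1: [0, -53/5, -1]
R3 ← R3 − (9/5)·R1: [0, -84/5, 9]
R4 ← R4 − (4/5)·R1: [0, -29/5, 9]
R5 ← R5 + (9/5)·R1: [0, 29/5, 2]
R3 ← R3 − (84/53)·R2: [0, 0, 561/53]
R4 ← R4 − (29/53)·R2: [0, 0, 506/53]
R5 ← R5 + (29/53)·R2: [0, 0, 77/53]
R4 ← R4 − (46/51)·R3: [0, 0, 0]
R5 ← R5 − (7/51)·R3: [0, 0, 0]
Echelon form has 3 nonzero rows, so rank(B) = 3.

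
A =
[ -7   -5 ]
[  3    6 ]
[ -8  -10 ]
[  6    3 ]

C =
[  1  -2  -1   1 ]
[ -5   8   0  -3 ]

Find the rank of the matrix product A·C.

First compute AC:
[[ 18, -26,   7,   8],
 [-27,  42,  -3, -15],
 [ 42, -64,   8,  22],
 [ -9,  12,  -6,  -3]]
Now row reduce the product.
R2 ← R2 + (3/2)·R1: [0, 3, 15/2, -3]
R3 ← R3 − (7/3)·R1: [0, -10/3, -25/3, 10/3]
R4 ← R4 + (1/2)·R1: [0, -1, -5/2, 1]
R3 ← R3 + (10/9)·R2: [0, 0, 0, 0]
R4 ← R4 + (1/3)·R2: [0, 0, 0, 0]
2 nonzero rows, so rank(AC) = 2.

2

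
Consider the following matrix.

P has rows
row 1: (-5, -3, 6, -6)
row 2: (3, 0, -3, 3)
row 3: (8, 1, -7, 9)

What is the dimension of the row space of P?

Row reduce to echelon form.
R2 ← R2 + (3/5)·R1: [0, -9/5, 3/5, -3/5]
R3 ← R3 + (8/5)·R1: [0, -19/5, 13/5, -3/5]
R3 ← R3 − (19/9)·R2: [0, 0, 4/3, 2/3]
Echelon form has 3 nonzero rows, so rank(P) = 3.
The row space has dimension equal to the rank: 3.

3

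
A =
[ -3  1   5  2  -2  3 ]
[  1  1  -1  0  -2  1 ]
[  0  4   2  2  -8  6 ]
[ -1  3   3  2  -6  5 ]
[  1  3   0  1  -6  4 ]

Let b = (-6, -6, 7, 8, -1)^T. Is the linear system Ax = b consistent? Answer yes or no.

Row reduce the augmented matrix [A | b].
R2 ← R2 + (1/3)·R1: [0, 4/3, 2/3, 2/3, -8/3, 2, -8]
R4 ← R4 − (1/3)·R1: [0, 8/3, 4/3, 4/3, -16/3, 4, 10]
R5 ← R5 + (1/3)·R1: [0, 10/3, 5/3, 5/3, -20/3, 5, -3]
R3 ← R3 − (3)·R2: [0, 0, 0, 0, 0, 0, 31]
R4 ← R4 − (2)·R2: [0, 0, 0, 0, 0, 0, 26]
R5 ← R5 − (5/2)·R2: [0, 0, 0, 0, 0, 0, 17]
R4 ← R4 − (26/31)·R3: [0, 0, 0, 0, 0, 0, 0]
R5 ← R5 − (17/31)·R3: [0, 0, 0, 0, 0, 0, 0]
The echelon form has 3 nonzero rows; the last pivot sits in the augmented column, so rank(A) = 2 but rank([A|b]) = 3.
Since the ranks differ, the system is inconsistent.

no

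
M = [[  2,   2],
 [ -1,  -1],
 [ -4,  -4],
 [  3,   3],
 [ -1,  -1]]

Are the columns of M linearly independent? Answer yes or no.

Row reduce M to echelon form.
R2 ← R2 + (1/2)·R1: [0, 0]
R3 ← R3 + (2)·R1: [0, 0]
R4 ← R4 − (3/2)·R1: [0, 0]
R5 ← R5 + (1/2)·R1: [0, 0]
1 pivot among 2 columns.
Only 1 < 2 pivot columns, so the columns are linearly dependent.

no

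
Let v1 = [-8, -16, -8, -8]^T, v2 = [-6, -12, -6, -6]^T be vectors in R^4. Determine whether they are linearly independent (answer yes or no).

Form the matrix with these vectors as rows and row reduce.
R2 ← R2 − (3/4)·R1: [0, 0, 0, 0]
1 nonzero row, so the 2 vectors span a space of dimension 1.
Since 1 < 2, the vectors are linearly dependent.

no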